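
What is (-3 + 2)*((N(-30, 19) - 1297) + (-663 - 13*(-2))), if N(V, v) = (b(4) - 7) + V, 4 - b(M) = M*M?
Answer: 1983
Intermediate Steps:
b(M) = 4 - M**2 (b(M) = 4 - M*M = 4 - M**2)
N(V, v) = -19 + V (N(V, v) = ((4 - 1*4**2) - 7) + V = ((4 - 1*16) - 7) + V = ((4 - 16) - 7) + V = (-12 - 7) + V = -19 + V)
(-3 + 2)*((N(-30, 19) - 1297) + (-663 - 13*(-2))) = (-3 + 2)*(((-19 - 30) - 1297) + (-663 - 13*(-2))) = -((-49 - 1297) + (-663 - 1*(-26))) = -(-1346 + (-663 + 26)) = -(-1346 - 637) = -1*(-1983) = 1983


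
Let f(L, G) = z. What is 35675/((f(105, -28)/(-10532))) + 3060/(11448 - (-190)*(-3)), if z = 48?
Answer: -170299208455/21756 ≈ -7.8277e+6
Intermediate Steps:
f(L, G) = 48
35675/((f(105, -28)/(-10532))) + 3060/(11448 - (-190)*(-3)) = 35675/((48/(-10532))) + 3060/(11448 - (-190)*(-3)) = 35675/((48*(-1/10532))) + 3060/(11448 - 1*570) = 35675/(-12/2633) + 3060/(11448 - 570) = 35675*(-2633/12) + 3060/10878 = -93932275/12 + 3060*(1/10878) = -93932275/12 + 510/1813 = -170299208455/21756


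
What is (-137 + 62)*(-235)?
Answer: 17625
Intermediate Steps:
(-137 + 62)*(-235) = -75*(-235) = 17625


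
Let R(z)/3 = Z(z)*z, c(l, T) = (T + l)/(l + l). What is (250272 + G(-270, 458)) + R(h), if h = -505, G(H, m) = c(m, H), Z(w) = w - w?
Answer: 57312335/229 ≈ 2.5027e+5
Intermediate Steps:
c(l, T) = (T + l)/(2*l) (c(l, T) = (T + l)/((2*l)) = (T + l)*(1/(2*l)) = (T + l)/(2*l))
Z(w) = 0
G(H, m) = (H + m)/(2*m)
R(z) = 0 (R(z) = 3*(0*z) = 3*0 = 0)
(250272 + G(-270, 458)) + R(h) = (250272 + (½)*(-270 + 458)/458) + 0 = (250272 + (½)*(1/458)*188) + 0 = (250272 + 47/229) + 0 = 57312335/229 + 0 = 57312335/229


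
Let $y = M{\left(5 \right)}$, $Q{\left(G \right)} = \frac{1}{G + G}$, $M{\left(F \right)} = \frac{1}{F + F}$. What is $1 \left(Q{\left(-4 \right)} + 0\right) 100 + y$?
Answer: $- \frac{62}{5} \approx -12.4$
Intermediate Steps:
$M{\left(F \right)} = \frac{1}{2 F}$
$Q{\left(G \right)} = \frac{1}{2 G}$
$y = \frac{1}{10}$ ($y = \frac{1}{2 \cdot 5} = \frac{1}{2} \cdot \frac{1}{5} = \frac{1}{10} \approx 0.1$)
$1 \left(Q{\left(-4 \right)} + 0\right) 100 + y = 1 \left(\frac{1}{2 \left(-4\right)} + 0\right) 100 + \frac{1}{10} = 1 \left(\frac{1}{2} \left(- \frac{1}{4}\right) + 0\right) 100 + \frac{1}{10} = 1 \left(- \frac{1}{8} + 0\right) 100 + \frac{1}{10} = 1 \left(- \frac{1}{8}\right) 100 + \frac{1}{10} = \left(- \frac{1}{8}\right) 100 + \frac{1}{10} = - \frac{25}{2} + \frac{1}{10} = - \frac{62}{5}$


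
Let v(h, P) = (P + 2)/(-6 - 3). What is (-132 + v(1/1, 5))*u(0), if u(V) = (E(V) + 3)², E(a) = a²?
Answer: -1195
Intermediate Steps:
u(V) = (3 + V²)² (u(V) = (V² + 3)² = (3 + V²)²)
v(h, P) = -2/9 - P/9 (v(h, P) = (2 + P)/(-9) = (2 + P)*(-⅑) = -2/9 - P/9)
(-132 + v(1/1, 5))*u(0) = (-132 + (-2/9 - ⅑*5))*(3 + 0²)² = (-132 + (-2/9 - 5/9))*(3 + 0)² = (-132 - 7/9)*3² = -1195/9*9 = -1195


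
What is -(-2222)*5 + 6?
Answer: 11116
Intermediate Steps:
-(-2222)*5 + 6 = -101*(-110) + 6 = 11110 + 6 = 11116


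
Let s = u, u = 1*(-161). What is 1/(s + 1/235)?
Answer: -235/37834 ≈ -0.0062113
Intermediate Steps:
u = -161
s = -161
1/(s + 1/235) = 1/(-161 + 1/235) = 1/(-37834/235) = -235/37834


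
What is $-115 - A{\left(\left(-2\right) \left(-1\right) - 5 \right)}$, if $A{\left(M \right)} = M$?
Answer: $-112$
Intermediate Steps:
$-115 - A{\left(\left(-2\right) \left(-1\right) - 5 \right)} = -115 - \left(\left(-2\right) \left(-1\right) - 5\right) = -115 - \left(2 - 5\right) = -115 - -3 = -115 + 3 = -112$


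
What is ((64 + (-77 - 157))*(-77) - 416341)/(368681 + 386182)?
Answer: -134417/251621 ≈ -0.53420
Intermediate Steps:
((64 + (-77 - 157))*(-77) - 416341)/(368681 + 386182) = ((64 - 234)*(-77) - 416341)/754863 = (-170*(-77) - 416341)*(1/754863) = (13090 - 416341)*(1/754863) = -403251*1/754863 = -134417/251621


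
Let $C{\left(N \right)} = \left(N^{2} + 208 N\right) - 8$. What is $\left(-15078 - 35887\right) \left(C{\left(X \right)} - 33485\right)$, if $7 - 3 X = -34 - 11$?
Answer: $\frac{13571215025}{9} \approx 1.5079 \cdot 10^{9}$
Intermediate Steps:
$X = \frac{52}{3}$ ($X = \frac{7}{3} - \frac{-34 - 11}{3} = \frac{7}{3} - -15 = \frac{7}{3} + 15 = \frac{52}{3} \approx 17.333$)
$C{\left(N \right)} = -8 + N^{2} + 208 N$
$\left(-15078 - 35887\right) \left(C{\left(X \right)} - 33485\right) = \left(-15078 - 35887\right) \left(\left(-8 + \left(\frac{52}{3}\right)^{2} + 208 \cdot \frac{52}{3}\right) - 33485\right) = - 50965 \left(\left(-8 + \frac{2704}{9} + \frac{10816}{3}\right) - 33485\right) = - 50965 \left(\frac{35080}{9} - 33485\right) = \left(-50965\right) \left(- \frac{266285}{9}\right) = \frac{13571215025}{9}$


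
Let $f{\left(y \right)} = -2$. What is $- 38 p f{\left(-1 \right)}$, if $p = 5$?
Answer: $380$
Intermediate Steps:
$- 38 p f{\left(-1 \right)} = \left(-38\right) 5 \left(-2\right) = \left(-190\right) \left(-2\right) = 380$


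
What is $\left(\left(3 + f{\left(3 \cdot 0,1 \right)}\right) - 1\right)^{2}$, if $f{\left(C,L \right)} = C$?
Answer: $4$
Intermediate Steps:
$\left(\left(3 + f{\left(3 \cdot 0,1 \right)}\right) - 1\right)^{2} = \left(\left(3 + 3 \cdot 0\right) - 1\right)^{2} = \left(\left(3 + 0\right) - 1\right)^{2} = \left(3 - 1\right)^{2} = 2^{2} = 4$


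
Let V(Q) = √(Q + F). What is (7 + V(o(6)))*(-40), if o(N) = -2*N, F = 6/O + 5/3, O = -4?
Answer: -280 - 20*I*√426/3 ≈ -280.0 - 137.6*I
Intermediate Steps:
F = ⅙ (F = 6/(-4) + 5/3 = 6*(-¼) + 5*(⅓) = -3/2 + 5/3 = ⅙ ≈ 0.16667)
V(Q) = √(⅙ + Q) (V(Q) = √(Q + ⅙) = √(⅙ + Q))
(7 + V(o(6)))*(-40) = (7 + √(6 + 36*(-2*6))/6)*(-40) = (7 + √(6 + 36*(-12))/6)*(-40) = (7 + √(6 - 432)/6)*(-40) = (7 + √(-426)/6)*(-40) = (7 + (I*√426)/6)*(-40) = (7 + I*√426/6)*(-40) = -280 - 20*I*√426/3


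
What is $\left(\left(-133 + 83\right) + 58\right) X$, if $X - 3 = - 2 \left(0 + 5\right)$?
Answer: $-56$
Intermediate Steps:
$X = -7$ ($X = 3 - 2 \left(0 + 5\right) = 3 - 10 = -7$)
$\left(\left(-133 + 83\right) + 58\right) X = \left(\left(-133 + 83\right) + 58\right) \left(-7\right) = \left(-50 + 58\right) \left(-7\right) = 8 \left(-7\right) = -56$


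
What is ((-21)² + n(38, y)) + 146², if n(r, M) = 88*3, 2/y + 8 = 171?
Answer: 22021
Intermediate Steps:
y = 2/163 (y = 2/(-8 + 171) = 2/163 ≈ 0.012270)
n(r, M) = 264
((-21)² + n(38, y)) + 146² = ((-21)² + 264) + 146² = (441 + 264) + 21316 = 705 + 21316 = 22021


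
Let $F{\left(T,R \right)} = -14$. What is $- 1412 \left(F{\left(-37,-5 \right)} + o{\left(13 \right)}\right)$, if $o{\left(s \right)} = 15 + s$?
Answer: $-19768$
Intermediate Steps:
$- 1412 \left(F{\left(-37,-5 \right)} + o{\left(13 \right)}\right) = - 1412 \left(-14 + \left(15 + 13\right)\right) = - 1412 \left(-14 + 28\right) = \left(-1412\right) 14 = -19768$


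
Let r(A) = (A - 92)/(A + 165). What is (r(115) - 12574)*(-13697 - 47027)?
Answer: 53447701157/70 ≈ 7.6354e+8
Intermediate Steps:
r(A) = (-92 + A)/(165 + A)
(r(115) - 12574)*(-13697 - 47027) = ((-92 + 115)/(165 + 115) - 12574)*(-13697 - 47027) = (23/280 - 12574)*(-60724) = -3520697/280*(-60724) = 53447701157/70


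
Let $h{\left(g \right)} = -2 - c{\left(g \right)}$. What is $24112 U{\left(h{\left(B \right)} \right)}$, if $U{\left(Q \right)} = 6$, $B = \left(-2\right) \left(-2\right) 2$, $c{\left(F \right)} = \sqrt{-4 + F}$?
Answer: $144672$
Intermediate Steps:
$B = 8$ ($B = 4 \cdot 2 = 8$)
$h{\left(g \right)} = -2 - \sqrt{-4 + g}$
$24112 U{\left(h{\left(B \right)} \right)} = 24112 \cdot 6 = 144672$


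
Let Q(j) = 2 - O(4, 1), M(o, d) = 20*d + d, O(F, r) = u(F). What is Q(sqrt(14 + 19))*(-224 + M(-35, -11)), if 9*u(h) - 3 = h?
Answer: -5005/9 ≈ -556.11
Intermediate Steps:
u(h) = 1/3 + h/9
O(F, r) = 1/3 + F/9
M(o, d) = 21*d
Q(j) = 11/9 (Q(j) = 2 - (1/3 + (1/9)*4) = 2 - (1/3 + 4/9) = 2 - 1*7/9 = 2 - 7/9 = 11/9)
Q(sqrt(14 + 19))*(-224 + M(-35, -11)) = 11*(-224 + 21*(-11))/9 = 11*(-224 - 231)/9 = (11/9)*(-455) = -5005/9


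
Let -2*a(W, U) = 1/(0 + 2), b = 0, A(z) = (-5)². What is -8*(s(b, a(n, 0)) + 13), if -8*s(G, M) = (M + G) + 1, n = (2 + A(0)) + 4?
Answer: -413/4 ≈ -103.25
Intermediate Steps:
A(z) = 25
n = 31 (n = (2 + 25) + 4 = 27 + 4 = 31)
a(W, U) = -¼ (a(W, U) = -1/(2*(0 + 2)) = -½/2 = -½*½ = -¼)
s(G, M) = -⅛ - G/8 - M/8 (s(G, M) = -((M + G) + 1)/8 = -((G + M) + 1)/8 = -(1 + G + M)/8 = -⅛ - G/8 - M/8)
-8*(s(b, a(n, 0)) + 13) = -8*((-⅛ - ⅛*0 - ⅛*(-¼)) + 13) = -8*((-⅛ + 0 + 1/32) + 13) = -8*(-3/32 + 13) = -8*413/32 = -413/4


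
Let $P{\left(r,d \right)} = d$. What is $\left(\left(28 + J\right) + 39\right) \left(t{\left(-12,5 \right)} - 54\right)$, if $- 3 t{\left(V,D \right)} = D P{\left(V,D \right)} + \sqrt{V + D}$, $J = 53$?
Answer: $-7480 - 40 i \sqrt{7} \approx -7480.0 - 105.83 i$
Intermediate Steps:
$t{\left(V,D \right)} = - \frac{D^{2}}{3} - \frac{\sqrt{D + V}}{3}$ ($t{\left(V,D \right)} = - \frac{D D + \sqrt{V + D}}{3} = - \frac{D^{2} + \sqrt{D + V}}{3} = - \frac{D^{2}}{3} - \frac{\sqrt{D + V}}{3}$)
$\left(\left(28 + J\right) + 39\right) \left(t{\left(-12,5 \right)} - 54\right) = \left(\left(28 + 53\right) + 39\right) \left(\left(- \frac{5^{2}}{3} - \frac{\sqrt{5 - 12}}{3}\right) - 54\right) = \left(81 + 39\right) \left(\left(\left(- \frac{1}{3}\right) 25 - \frac{\sqrt{-7}}{3}\right) - 54\right) = 120 \left(\left(- \frac{25}{3} - \frac{i \sqrt{7}}{3}\right) - 54\right) = 120 \left(- \frac{187}{3} - \frac{i \sqrt{7}}{3}\right) = -7480 - 40 i \sqrt{7}$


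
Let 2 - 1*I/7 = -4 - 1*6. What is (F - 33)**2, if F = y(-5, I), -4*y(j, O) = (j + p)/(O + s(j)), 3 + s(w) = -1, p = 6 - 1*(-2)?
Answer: 111576969/102400 ≈ 1089.6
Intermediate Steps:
p = 8 (p = 6 + 2 = 8)
s(w) = -4 (s(w) = -3 - 1 = -4)
I = 84 (I = 14 - 7*(-4 - 1*6) = 14 - 7*(-4 - 6) = 14 - 7*(-10) = 14 + 70 = 84)
y(j, O) = -(8 + j)/(4*(-4 + O)) (y(j, O) = -(j + 8)/(4*(O - 4)) = -(8 + j)/(4*(-4 + O)))
F = -3/320 (F = (-8 - 1*(-5))/(4*(-4 + 84)) = (1/4)*(-8 + 5)/80 = (1/4)*(1/80)*(-3) = -3/320 ≈ -0.0093750)
(F - 33)**2 = (-3/320 - 33)**2 = (-10563/320)**2 = 111576969/102400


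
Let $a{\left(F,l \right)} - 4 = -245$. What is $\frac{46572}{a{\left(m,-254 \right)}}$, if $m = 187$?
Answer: $- \frac{46572}{241} \approx -193.24$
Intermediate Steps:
$a{\left(F,l \right)} = -241$ ($a{\left(F,l \right)} = 4 - 245 = -241$)
$\frac{46572}{a{\left(m,-254 \right)}} = \frac{46572}{-241} = 46572 \left(- \frac{1}{241}\right) = - \frac{46572}{241}$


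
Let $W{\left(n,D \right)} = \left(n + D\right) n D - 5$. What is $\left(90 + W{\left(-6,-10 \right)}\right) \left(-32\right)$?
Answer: $28000$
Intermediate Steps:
$W{\left(n,D \right)} = -5 + D n \left(D + n\right)$ ($W{\left(n,D \right)} = \left(D + n\right) n D - 5 = n \left(D + n\right) D - 5 = D n \left(D + n\right) - 5 = -5 + D n \left(D + n\right)$)
$\left(90 + W{\left(-6,-10 \right)}\right) \left(-32\right) = \left(90 - \left(5 + 360 + 600\right)\right) \left(-32\right) = \left(90 - 965\right) \left(-32\right) = \left(-875\right) \left(-32\right) = 28000$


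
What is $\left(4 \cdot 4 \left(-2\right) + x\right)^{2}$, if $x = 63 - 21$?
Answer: $100$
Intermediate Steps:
$x = 42$
$\left(4 \cdot 4 \left(-2\right) + x\right)^{2} = \left(4 \cdot 4 \left(-2\right) + 42\right)^{2} = \left(16 \left(-2\right) + 42\right)^{2} = \left(-32 + 42\right)^{2} = 10^{2} = 100$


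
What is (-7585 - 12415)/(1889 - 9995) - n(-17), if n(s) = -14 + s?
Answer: 135643/4053 ≈ 33.467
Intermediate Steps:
(-7585 - 12415)/(1889 - 9995) - n(-17) = (-7585 - 12415)/(1889 - 9995) - (-14 - 17) = -20000/(-8106) - 1*(-31) = -20000*(-1/8106) + 31 = 10000/4053 + 31 = 135643/4053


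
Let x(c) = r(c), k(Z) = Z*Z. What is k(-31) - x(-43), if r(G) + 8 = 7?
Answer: 962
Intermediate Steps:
k(Z) = Z²
r(G) = -1 (r(G) = -8 + 7 = -1)
x(c) = -1
k(-31) - x(-43) = (-31)² - 1*(-1) = 961 + 1 = 962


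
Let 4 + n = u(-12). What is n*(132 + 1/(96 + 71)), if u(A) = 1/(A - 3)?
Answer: -268949/501 ≈ -536.82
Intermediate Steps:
u(A) = 1/(-3 + A)
n = -61/15 (n = -4 + 1/(-3 - 12) = -4 + 1/(-15) = -4 - 1/15 = -61/15 ≈ -4.0667)
n*(132 + 1/(96 + 71)) = -61*(132 + 1/(96 + 71))/15 = -61*(132 + 1/167)/15 = -61/15*22045/167 = -268949/501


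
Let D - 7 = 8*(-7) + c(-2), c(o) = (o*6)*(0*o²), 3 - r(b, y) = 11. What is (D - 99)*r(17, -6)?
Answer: 1184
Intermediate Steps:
r(b, y) = -8 (r(b, y) = 3 - 1*11 = 3 - 11 = -8)
c(o) = 0 (c(o) = (6*o)*0 = 0)
D = -49 (D = 7 + (8*(-7) + 0) = 7 + (-56 + 0) = 7 - 56 = -49)
(D - 99)*r(17, -6) = (-49 - 99)*(-8) = -148*(-8) = 1184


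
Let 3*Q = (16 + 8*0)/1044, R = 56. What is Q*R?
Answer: 224/783 ≈ 0.28608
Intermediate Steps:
Q = 4/783 (Q = ((16 + 8*0)/1044)/3 = ((16 + 0)*(1/1044))/3 = (16*(1/1044))/3 = (⅓)*(4/261) = 4/783 ≈ 0.0051086)
Q*R = (4/783)*56 = 224/783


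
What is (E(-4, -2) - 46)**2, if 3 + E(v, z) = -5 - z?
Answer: 2704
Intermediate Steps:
E(v, z) = -8 - z (E(v, z) = -3 + (-5 - z) = -8 - z)
(E(-4, -2) - 46)**2 = ((-8 - 1*(-2)) - 46)**2 = ((-8 + 2) - 46)**2 = (-6 - 46)**2 = (-52)**2 = 2704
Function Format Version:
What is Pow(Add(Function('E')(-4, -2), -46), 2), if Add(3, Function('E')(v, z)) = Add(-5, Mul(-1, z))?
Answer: 2704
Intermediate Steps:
Function('E')(v, z) = Add(-8, Mul(-1, z)) (Function('E')(v, z) = Add(-3, Add(-5, Mul(-1, z))) = Add(-8, Mul(-1, z)))
Pow(Add(Function('E')(-4, -2), -46), 2) = Pow(Add(Add(-8, Mul(-1, -2)), -46), 2) = Pow(Add(Add(-8, 2), -46), 2) = Pow(Add(-6, -46), 2) = Pow(-52, 2) = 2704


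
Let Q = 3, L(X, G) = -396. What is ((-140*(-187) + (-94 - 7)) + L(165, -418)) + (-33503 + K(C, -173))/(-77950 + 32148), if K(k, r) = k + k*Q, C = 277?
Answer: 1176365161/45802 ≈ 25684.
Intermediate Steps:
K(k, r) = 4*k (K(k, r) = k + k*3 = k + 3*k = 4*k)
((-140*(-187) + (-94 - 7)) + L(165, -418)) + (-33503 + K(C, -173))/(-77950 + 32148) = ((-140*(-187) + (-94 - 7)) - 396) + (-33503 + 4*277)/(-77950 + 32148) = ((26180 - 101) - 396) + (-33503 + 1108)/(-45802) = (26079 - 396) - 32395*(-1/45802) = 25683 + 32395/45802 = 1176365161/45802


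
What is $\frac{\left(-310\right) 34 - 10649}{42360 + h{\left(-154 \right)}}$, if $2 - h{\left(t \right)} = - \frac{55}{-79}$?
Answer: $- \frac{1673931}{3346543} \approx -0.5002$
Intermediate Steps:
$h{\left(t \right)} = \frac{103}{79}$ ($h{\left(t \right)} = 2 - - \frac{55}{-79} = 2 - \left(-55\right) \left(- \frac{1}{79}\right) = 2 - \frac{55}{79} = \frac{103}{79}$)
$\frac{\left(-310\right) 34 - 10649}{42360 + h{\left(-154 \right)}} = \frac{\left(-310\right) 34 - 10649}{42360 + \frac{103}{79}} = \frac{-10540 - 10649}{\frac{3346543}{79}} = \left(-21189\right) \frac{79}{3346543} = - \frac{1673931}{3346543}$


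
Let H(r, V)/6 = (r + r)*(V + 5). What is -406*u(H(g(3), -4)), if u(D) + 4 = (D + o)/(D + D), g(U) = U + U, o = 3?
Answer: 33901/24 ≈ 1412.5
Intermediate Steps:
g(U) = 2*U
H(r, V) = 12*r*(5 + V) (H(r, V) = 6*((r + r)*(V + 5)) = 6*((2*r)*(5 + V)) = 6*(2*r*(5 + V)) = 12*r*(5 + V))
u(D) = -4 + (3 + D)/(2*D) (u(D) = -4 + (D + 3)/(D + D) = -4 + (3 + D)/((2*D)) = -4 + (3 + D)*(1/(2*D)) = -4 + (3 + D)/(2*D))
-406*u(H(g(3), -4)) = -203*(3 - 84*2*3*(5 - 4))/(12*(2*3)*(5 - 4)) = -203*(3 - 84*6)/(12*6*1) = -203*(3 - 7*72)/72 = -203*(3 - 504)/72 = -203*(-501)/72 = -406*(-167/48) = 33901/24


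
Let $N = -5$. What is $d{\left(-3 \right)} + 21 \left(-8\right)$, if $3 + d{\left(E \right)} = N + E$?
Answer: $-179$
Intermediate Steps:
$d{\left(E \right)} = -8 + E$ ($d{\left(E \right)} = -3 + \left(-5 + E\right) = -8 + E$)
$d{\left(-3 \right)} + 21 \left(-8\right) = \left(-8 - 3\right) + 21 \left(-8\right) = -11 - 168 = -179$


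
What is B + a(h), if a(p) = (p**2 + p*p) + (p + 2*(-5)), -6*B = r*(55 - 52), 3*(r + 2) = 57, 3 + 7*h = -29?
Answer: 1835/98 ≈ 18.724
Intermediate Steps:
h = -32/7 (h = -3/7 + (1/7)*(-29) = -3/7 - 29/7 = -32/7 ≈ -4.5714)
r = 17 (r = -2 + (1/3)*57 = -2 + 19 = 17)
B = -17/2 (B = -17*(55 - 52)/6 = -17*3/6 = -1/6*51 = -17/2 ≈ -8.5000)
a(p) = -10 + p + 2*p**2 (a(p) = (p**2 + p**2) + (p - 10) = 2*p**2 + (-10 + p) = -10 + p + 2*p**2)
B + a(h) = -17/2 + (-10 - 32/7 + 2*(-32/7)**2) = -17/2 + (-10 - 32/7 + 2*(1024/49)) = -17/2 + (-10 - 32/7 + 2048/49) = -17/2 + 1334/49 = 1835/98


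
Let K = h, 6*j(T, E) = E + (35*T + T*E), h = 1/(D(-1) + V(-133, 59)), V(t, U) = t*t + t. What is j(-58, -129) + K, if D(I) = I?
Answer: 93445271/105330 ≈ 887.17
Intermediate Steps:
V(t, U) = t + t² (V(t, U) = t² + t = t + t²)
h = 1/17555 (h = 1/(-1 - 133*(1 - 133)) = 1/(-1 - 133*(-132)) = 1/(-1 + 17556) = 1/17555 ≈ 5.6964e-5)
j(T, E) = E/6 + 35*T/6 + E*T/6 (j(T, E) = (E + (35*T + T*E))/6 = (E + (35*T + E*T))/6 = (E + 35*T + E*T)/6 = E/6 + 35*T/6 + E*T/6)
K = 1/17555 ≈ 5.6964e-5
j(-58, -129) + K = ((⅙)*(-129) + (35/6)*(-58) + (⅙)*(-129)*(-58)) + 1/17555 = (-43/2 - 1015/3 + 1247) + 1/17555 = 5323/6 + 1/17555 = 93445271/105330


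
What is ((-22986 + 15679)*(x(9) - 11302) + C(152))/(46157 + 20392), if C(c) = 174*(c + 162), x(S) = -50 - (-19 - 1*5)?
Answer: 27609444/22183 ≈ 1244.6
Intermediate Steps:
x(S) = -26 (x(S) = -50 - (-19 - 5) = -50 - 1*(-24) = -50 + 24 = -26)
C(c) = 28188 + 174*c (C(c) = 174*(162 + c) = 28188 + 174*c)
((-22986 + 15679)*(x(9) - 11302) + C(152))/(46157 + 20392) = ((-22986 + 15679)*(-26 - 11302) + (28188 + 174*152))/(46157 + 20392) = (-7307*(-11328) + (28188 + 26448))/66549 = (82773696 + 54636)*(1/66549) = 82828332*(1/66549) = 27609444/22183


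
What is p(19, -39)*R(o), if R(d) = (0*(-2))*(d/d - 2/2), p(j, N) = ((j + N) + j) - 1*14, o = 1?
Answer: 0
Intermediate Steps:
p(j, N) = -14 + N + 2*j (p(j, N) = ((N + j) + j) - 14 = (N + 2*j) - 14 = -14 + N + 2*j)
R(d) = 0 (R(d) = 0*(1 - 2*½) = 0*(1 - 1) = 0*0 = 0)
p(19, -39)*R(o) = (-14 - 39 + 2*19)*0 = (-14 - 39 + 38)*0 = -15*0 = 0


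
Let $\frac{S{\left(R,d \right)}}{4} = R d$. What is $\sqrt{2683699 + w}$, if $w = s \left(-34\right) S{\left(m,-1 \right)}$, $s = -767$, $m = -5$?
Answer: $47 \sqrt{1451} \approx 1790.3$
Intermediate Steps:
$S{\left(R,d \right)} = 4 R d$
$w = 521560$ ($w = \left(-767\right) \left(-34\right) 4 \left(-5\right) \left(-1\right) = 26078 \cdot 20 = 521560$)
$\sqrt{2683699 + w} = \sqrt{2683699 + 521560} = \sqrt{3205259} = 47 \sqrt{1451}$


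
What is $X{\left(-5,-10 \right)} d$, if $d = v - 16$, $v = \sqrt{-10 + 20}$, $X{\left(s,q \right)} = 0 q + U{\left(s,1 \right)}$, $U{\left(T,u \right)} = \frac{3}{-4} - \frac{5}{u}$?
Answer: $92 - \frac{23 \sqrt{10}}{4} \approx 73.817$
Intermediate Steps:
$U{\left(T,u \right)} = - \frac{3}{4} - \frac{5}{u}$ ($U{\left(T,u \right)} = 3 \left(- \frac{1}{4}\right) - \frac{5}{u} = - \frac{3}{4} - \frac{5}{u}$)
$X{\left(s,q \right)} = - \frac{23}{4}$ ($X{\left(s,q \right)} = 0 q - \left(\frac{3}{4} + \frac{5}{1}\right) = 0 - \frac{23}{4} = - \frac{23}{4}$)
$v = \sqrt{10} \approx 3.1623$
$d = -16 + \sqrt{10}$ ($d = \sqrt{10} - 16 = -16 + \sqrt{10} \approx -12.838$)
$X{\left(-5,-10 \right)} d = - \frac{23 \left(-16 + \sqrt{10}\right)}{4} = 92 - \frac{23 \sqrt{10}}{4}$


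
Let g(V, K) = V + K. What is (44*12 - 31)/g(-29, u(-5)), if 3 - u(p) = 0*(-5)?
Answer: -497/26 ≈ -19.115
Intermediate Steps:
u(p) = 3 (u(p) = 3 - 0*(-5) = 3 - 1*0 = 3 + 0 = 3)
g(V, K) = K + V
(44*12 - 31)/g(-29, u(-5)) = (44*12 - 31)/(3 - 29) = (528 - 31)/(-26) = 497*(-1/26) = -497/26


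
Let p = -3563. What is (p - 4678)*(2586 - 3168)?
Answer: 4796262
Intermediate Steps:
(p - 4678)*(2586 - 3168) = (-3563 - 4678)*(2586 - 3168) = -8241*(-582) = 4796262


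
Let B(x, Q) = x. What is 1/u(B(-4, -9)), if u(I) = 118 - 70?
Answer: 1/48 ≈ 0.020833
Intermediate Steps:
u(I) = 48
1/u(B(-4, -9)) = 1/48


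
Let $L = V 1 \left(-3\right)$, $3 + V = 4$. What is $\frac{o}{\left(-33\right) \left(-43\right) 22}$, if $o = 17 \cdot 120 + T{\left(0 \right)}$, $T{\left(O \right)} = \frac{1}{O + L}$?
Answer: $\frac{6119}{93654} \approx 0.065336$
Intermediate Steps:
$V = 1$ ($V = -3 + 4 = 1$)
$L = -3$ ($L = 1 \cdot 1 \left(-3\right) = 1 \left(-3\right) = -3$)
$T{\left(O \right)} = \frac{1}{-3 + O}$ ($T{\left(O \right)} = \frac{1}{O - 3} = \frac{1}{-3 + O}$)
$o = \frac{6119}{3}$ ($o = 17 \cdot 120 + \frac{1}{-3 + 0} = 2040 + \frac{1}{-3} = 2040 - \frac{1}{3} = \frac{6119}{3} \approx 2039.7$)
$\frac{o}{\left(-33\right) \left(-43\right) 22} = \frac{6119}{3 \left(-33\right) \left(-43\right) 22} = \frac{6119}{3 \cdot 1419 \cdot 22} = \frac{6119}{3 \cdot 31218} = \frac{6119}{3} \cdot \frac{1}{31218} = \frac{6119}{93654}$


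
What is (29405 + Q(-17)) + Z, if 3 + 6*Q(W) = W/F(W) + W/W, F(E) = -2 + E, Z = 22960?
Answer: 1989863/38 ≈ 52365.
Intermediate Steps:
Q(W) = -⅓ + W/(6*(-2 + W)) (Q(W) = -½ + (W/(-2 + W) + W/W)/6 = -½ + (W/(-2 + W) + 1)/6 = -½ + (1 + W/(-2 + W))/6 = -½ + (⅙ + W/(6*(-2 + W))) = -⅓ + W/(6*(-2 + W)))
(29405 + Q(-17)) + Z = (29405 + (4 - 1*(-17))/(6*(-2 - 17))) + 22960 = (29405 + (⅙)*(4 + 17)/(-19)) + 22960 = (29405 + (⅙)*(-1/19)*21) + 22960 = (29405 - 7/38) + 22960 = 1117383/38 + 22960 = 1989863/38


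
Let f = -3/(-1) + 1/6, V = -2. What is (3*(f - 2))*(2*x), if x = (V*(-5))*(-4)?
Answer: -280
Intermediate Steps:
f = 19/6 (f = -3*(-1) + 1*(⅙) = 3 + ⅙ = 19/6 ≈ 3.1667)
x = -40 (x = -2*(-5)*(-4) = 10*(-4) = -40)
(3*(f - 2))*(2*x) = (3*(19/6 - 2))*(2*(-40)) = (3*(7/6))*(-80) = (7/2)*(-80) = -280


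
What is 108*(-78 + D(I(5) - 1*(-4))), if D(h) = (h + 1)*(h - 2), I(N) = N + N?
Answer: 11016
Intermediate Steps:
I(N) = 2*N
D(h) = (1 + h)*(-2 + h)
108*(-78 + D(I(5) - 1*(-4))) = 108*(-78 + (-2 + (2*5 - 1*(-4))**2 - (2*5 - 1*(-4)))) = 108*(-78 + (-2 + (10 + 4)**2 - (10 + 4))) = 108*(-78 + (-2 + 14**2 - 1*14)) = 108*(-78 + (-2 + 196 - 14)) = 108*(-78 + 180) = 108*102 = 11016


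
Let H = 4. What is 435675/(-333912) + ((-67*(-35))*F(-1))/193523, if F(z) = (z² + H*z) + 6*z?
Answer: -30453448595/21539883992 ≈ -1.4138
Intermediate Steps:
F(z) = z² + 10*z (F(z) = (z² + 4*z) + 6*z = z² + 10*z)
435675/(-333912) + ((-67*(-35))*F(-1))/193523 = 435675/(-333912) + ((-67*(-35))*(-(10 - 1)))/193523 = 435675*(-1/333912) + (2345*(-1*9))*(1/193523) = -145225/111304 + (2345*(-9))*(1/193523) = -145225/111304 - 21105*1/193523 = -145225/111304 - 21105/193523 = -30453448595/21539883992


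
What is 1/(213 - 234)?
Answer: -1/21 ≈ -0.047619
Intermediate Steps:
1/(213 - 234) = 1/(-21) = -1/21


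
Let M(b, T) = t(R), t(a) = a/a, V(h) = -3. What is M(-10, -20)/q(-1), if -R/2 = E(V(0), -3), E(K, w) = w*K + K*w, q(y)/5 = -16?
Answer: -1/80 ≈ -0.012500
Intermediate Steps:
q(y) = -80 (q(y) = 5*(-16) = -80)
E(K, w) = 2*K*w (E(K, w) = K*w + K*w = 2*K*w)
R = -36 (R = -4*(-3)*(-3) = -2*18 = -36)
t(a) = 1
M(b, T) = 1
M(-10, -20)/q(-1) = 1/(-80) = 1*(-1/80) = -1/80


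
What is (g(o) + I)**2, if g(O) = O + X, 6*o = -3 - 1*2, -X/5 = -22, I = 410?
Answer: 9703225/36 ≈ 2.6953e+5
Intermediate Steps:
X = 110 (X = -5*(-22) = 110)
o = -5/6 (o = (-3 - 1*2)/6 = (-3 - 2)/6 = (1/6)*(-5) = -5/6 ≈ -0.83333)
g(O) = 110 + O (g(O) = O + 110 = 110 + O)
(g(o) + I)**2 = ((110 - 5/6) + 410)**2 = (655/6 + 410)**2 = (3115/6)**2 = 9703225/36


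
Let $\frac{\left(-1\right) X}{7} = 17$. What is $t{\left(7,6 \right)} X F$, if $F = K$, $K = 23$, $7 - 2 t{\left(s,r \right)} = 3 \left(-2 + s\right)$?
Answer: $10948$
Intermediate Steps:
$t{\left(s,r \right)} = \frac{13}{2} - \frac{3 s}{2}$ ($t{\left(s,r \right)} = \frac{7}{2} - \frac{3 \left(-2 + s\right)}{2} = \frac{7}{2} - \frac{-6 + 3 s}{2} = \frac{7}{2} - \left(-3 + \frac{3 s}{2}\right) = \frac{13}{2} - \frac{3 s}{2}$)
$F = 23$
$X = -119$ ($X = \left(-7\right) 17 = -119$)
$t{\left(7,6 \right)} X F = \left(\frac{13}{2} - \frac{21}{2}\right) \left(-119\right) 23 = \left(-4\right) \left(-119\right) 23 = 476 \cdot 23 = 10948$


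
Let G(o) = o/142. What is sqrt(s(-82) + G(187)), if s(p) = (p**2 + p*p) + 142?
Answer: sqrt(274055314)/142 ≈ 116.58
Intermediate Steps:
G(o) = o/142 (G(o) = o*(1/142) = o/142)
s(p) = 142 + 2*p**2 (s(p) = (p**2 + p**2) + 142 = 2*p**2 + 142 = 142 + 2*p**2)
sqrt(s(-82) + G(187)) = sqrt((142 + 2*(-82)**2) + (1/142)*187) = sqrt((142 + 2*6724) + 187/142) = sqrt((142 + 13448) + 187/142) = sqrt(13590 + 187/142) = sqrt(1929967/142) = sqrt(274055314)/142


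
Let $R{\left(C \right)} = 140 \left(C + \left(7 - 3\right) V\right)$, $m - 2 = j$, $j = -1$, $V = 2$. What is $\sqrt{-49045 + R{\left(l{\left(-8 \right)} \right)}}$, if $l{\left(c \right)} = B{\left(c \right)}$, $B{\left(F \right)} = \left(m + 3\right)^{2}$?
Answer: $i \sqrt{45685} \approx 213.74 i$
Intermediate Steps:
$m = 1$ ($m = 2 - 1 = 1$)
$B{\left(F \right)} = 16$ ($B{\left(F \right)} = \left(1 + 3\right)^{2} = 4^{2} = 16$)
$l{\left(c \right)} = 16$
$R{\left(C \right)} = 1120 + 140 C$ ($R{\left(C \right)} = 140 \left(C + \left(7 - 3\right) 2\right) = 140 \left(C + 4 \cdot 2\right) = 140 \left(C + 8\right) = 140 \left(8 + C\right) = 1120 + 140 C$)
$\sqrt{-49045 + R{\left(l{\left(-8 \right)} \right)}} = \sqrt{-49045 + \left(1120 + 140 \cdot 16\right)} = \sqrt{-49045 + \left(1120 + 2240\right)} = \sqrt{-49045 + 3360} = \sqrt{-45685} = i \sqrt{45685}$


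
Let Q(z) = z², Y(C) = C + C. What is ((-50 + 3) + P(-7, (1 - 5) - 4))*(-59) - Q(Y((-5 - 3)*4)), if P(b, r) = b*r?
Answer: -4627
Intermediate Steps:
Y(C) = 2*C
((-50 + 3) + P(-7, (1 - 5) - 4))*(-59) - Q(Y((-5 - 3)*4)) = ((-50 + 3) - 7*((1 - 5) - 4))*(-59) - (2*((-5 - 3)*4))² = (-47 - 7*(-4 - 4))*(-59) - (2*(-8*4))² = (-47 - 7*(-8))*(-59) - (2*(-32))² = (-47 + 56)*(-59) - 1*(-64)² = 9*(-59) - 1*4096 = -531 - 4096 = -4627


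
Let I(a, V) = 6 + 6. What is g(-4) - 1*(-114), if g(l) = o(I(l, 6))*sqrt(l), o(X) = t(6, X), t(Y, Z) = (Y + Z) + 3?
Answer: 114 + 42*I ≈ 114.0 + 42.0*I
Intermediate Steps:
I(a, V) = 12
t(Y, Z) = 3 + Y + Z
o(X) = 9 + X (o(X) = 3 + 6 + X = 9 + X)
g(l) = 21*sqrt(l) (g(l) = (9 + 12)*sqrt(l) = 21*sqrt(l))
g(-4) - 1*(-114) = 21*sqrt(-4) - 1*(-114) = 21*(2*I) + 114 = 42*I + 114 = 114 + 42*I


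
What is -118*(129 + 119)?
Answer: -29264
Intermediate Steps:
-118*(129 + 119) = -118*248 = -29264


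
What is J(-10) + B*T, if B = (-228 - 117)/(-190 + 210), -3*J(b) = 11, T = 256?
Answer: -13259/3 ≈ -4419.7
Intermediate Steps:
J(b) = -11/3 (J(b) = -⅓*11 = -11/3)
B = -69/4 (B = -345/20 = -345*1/20 = -69/4 ≈ -17.250)
J(-10) + B*T = -11/3 - 69/4*256 = -11/3 - 4416 = -13259/3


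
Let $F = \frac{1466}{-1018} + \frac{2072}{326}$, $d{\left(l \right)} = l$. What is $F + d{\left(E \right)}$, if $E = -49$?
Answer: $- \frac{3657538}{82967} \approx -44.084$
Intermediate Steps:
$F = \frac{407845}{82967}$ ($F = 1466 \left(- \frac{1}{1018}\right) + 2072 \cdot \frac{1}{326} = - \frac{733}{509} + \frac{1036}{163} = \frac{407845}{82967} \approx 4.9157$)
$F + d{\left(E \right)} = \frac{407845}{82967} - 49 = - \frac{3657538}{82967}$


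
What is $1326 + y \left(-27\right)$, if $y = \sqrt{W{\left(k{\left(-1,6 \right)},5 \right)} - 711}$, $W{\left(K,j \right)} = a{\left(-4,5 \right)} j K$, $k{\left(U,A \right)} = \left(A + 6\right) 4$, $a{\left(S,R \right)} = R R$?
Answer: $1326 - 27 \sqrt{5289} \approx -637.59$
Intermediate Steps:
$a{\left(S,R \right)} = R^{2}$
$k{\left(U,A \right)} = 24 + 4 A$ ($k{\left(U,A \right)} = \left(6 + A\right) 4 = 24 + 4 A$)
$W{\left(K,j \right)} = 25 K j$ ($W{\left(K,j \right)} = 5^{2} j K = 25 j K = 25 K j$)
$y = \sqrt{5289}$ ($y = \sqrt{25 \left(24 + 4 \cdot 6\right) 5 - 711} = \sqrt{25 \left(24 + 24\right) 5 - 711} = \sqrt{25 \cdot 48 \cdot 5 - 711} = \sqrt{6000 - 711} = \sqrt{5289} \approx 72.725$)
$1326 + y \left(-27\right) = 1326 + \sqrt{5289} \left(-27\right) = 1326 - 27 \sqrt{5289}$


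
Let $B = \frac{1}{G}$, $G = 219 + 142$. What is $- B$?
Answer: $- \frac{1}{361} \approx -0.0027701$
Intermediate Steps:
$G = 361$
$B = \frac{1}{361} \approx 0.0027701$
$- B = \left(-1\right) \frac{1}{361} = - \frac{1}{361}$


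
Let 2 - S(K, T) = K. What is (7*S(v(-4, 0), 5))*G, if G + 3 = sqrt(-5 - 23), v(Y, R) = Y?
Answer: -126 + 84*I*sqrt(7) ≈ -126.0 + 222.24*I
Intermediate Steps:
S(K, T) = 2 - K
G = -3 + 2*I*sqrt(7) (G = -3 + sqrt(-5 - 23) = -3 + sqrt(-28) = -3 + 2*I*sqrt(7) ≈ -3.0 + 5.2915*I)
(7*S(v(-4, 0), 5))*G = (7*(2 - 1*(-4)))*(-3 + 2*I*sqrt(7)) = (7*(2 + 4))*(-3 + 2*I*sqrt(7)) = (7*6)*(-3 + 2*I*sqrt(7)) = 42*(-3 + 2*I*sqrt(7)) = -126 + 84*I*sqrt(7)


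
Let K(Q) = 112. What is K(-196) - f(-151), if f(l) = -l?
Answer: -39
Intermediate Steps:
K(-196) - f(-151) = 112 - (-1)*(-151) = 112 - 1*151 = 112 - 151 = -39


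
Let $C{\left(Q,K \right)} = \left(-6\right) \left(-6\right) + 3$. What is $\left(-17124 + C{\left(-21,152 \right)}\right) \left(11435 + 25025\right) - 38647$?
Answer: $-622957747$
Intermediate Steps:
$C{\left(Q,K \right)} = 39$ ($C{\left(Q,K \right)} = 36 + 3 = 39$)
$\left(-17124 + C{\left(-21,152 \right)}\right) \left(11435 + 25025\right) - 38647 = \left(-17124 + 39\right) \left(11435 + 25025\right) - 38647 = \left(-17085\right) 36460 - 38647 = -622919100 - 38647 = -622957747$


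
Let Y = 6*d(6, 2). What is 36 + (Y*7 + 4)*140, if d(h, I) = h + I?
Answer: 47636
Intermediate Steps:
d(h, I) = I + h
Y = 48 (Y = 6*(2 + 6) = 6*8 = 48)
36 + (Y*7 + 4)*140 = 36 + (48*7 + 4)*140 = 36 + (336 + 4)*140 = 36 + 340*140 = 36 + 47600 = 47636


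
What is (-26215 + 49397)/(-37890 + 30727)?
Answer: -23182/7163 ≈ -3.2364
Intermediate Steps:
(-26215 + 49397)/(-37890 + 30727) = 23182/(-7163) = 23182*(-1/7163) = -23182/7163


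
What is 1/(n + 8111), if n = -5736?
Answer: 1/2375 ≈ 0.00042105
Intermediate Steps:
1/(n + 8111) = 1/(-5736 + 8111) = 1/2375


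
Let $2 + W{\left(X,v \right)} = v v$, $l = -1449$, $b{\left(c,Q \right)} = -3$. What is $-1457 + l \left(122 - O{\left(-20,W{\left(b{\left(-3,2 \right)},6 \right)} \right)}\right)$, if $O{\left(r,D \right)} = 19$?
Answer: $-150704$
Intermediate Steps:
$W{\left(X,v \right)} = -2 + v^{2}$ ($W{\left(X,v \right)} = -2 + v v = -2 + v^{2}$)
$-1457 + l \left(122 - O{\left(-20,W{\left(b{\left(-3,2 \right)},6 \right)} \right)}\right) = -1457 - 1449 \left(122 - 19\right) = -1457 - 149247 = -150704$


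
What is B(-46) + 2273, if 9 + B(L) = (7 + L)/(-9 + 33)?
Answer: 18099/8 ≈ 2262.4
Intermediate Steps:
B(L) = -209/24 + L/24 (B(L) = -9 + (7 + L)/(-9 + 33) = -9 + (7 + L)/24 = -9 + (7 + L)*(1/24) = -9 + (7/24 + L/24) = -209/24 + L/24)
B(-46) + 2273 = (-209/24 + (1/24)*(-46)) + 2273 = (-209/24 - 23/12) + 2273 = -85/8 + 2273 = 18099/8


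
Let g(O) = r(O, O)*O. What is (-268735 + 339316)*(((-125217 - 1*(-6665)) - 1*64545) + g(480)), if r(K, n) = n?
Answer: 3338693043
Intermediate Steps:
g(O) = O² (g(O) = O*O = O²)
(-268735 + 339316)*(((-125217 - 1*(-6665)) - 1*64545) + g(480)) = (-268735 + 339316)*(((-125217 - 1*(-6665)) - 1*64545) + 480²) = 70581*(((-125217 + 6665) - 64545) + 230400) = 70581*((-118552 - 64545) + 230400) = 70581*(-183097 + 230400) = 70581*47303 = 3338693043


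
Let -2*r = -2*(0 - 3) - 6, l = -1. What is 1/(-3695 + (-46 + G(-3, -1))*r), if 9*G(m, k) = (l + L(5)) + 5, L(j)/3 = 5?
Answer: -1/3695 ≈ -0.00027064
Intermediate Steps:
L(j) = 15 (L(j) = 3*5 = 15)
G(m, k) = 19/9 (G(m, k) = ((-1 + 15) + 5)/9 = (14 + 5)/9 = (⅑)*19 = 19/9)
r = 0 (r = -(-2*(0 - 3) - 6)/2 = -(-2*(-3) - 6)/2 = -(6 - 6)/2 = -½*0 = 0)
1/(-3695 + (-46 + G(-3, -1))*r) = 1/(-3695 + (-46 + 19/9)*0) = 1/(-3695 - 395/9*0) = 1/(-3695 + 0) = 1/(-3695) = -1/3695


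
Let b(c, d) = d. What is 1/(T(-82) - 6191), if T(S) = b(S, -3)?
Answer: -1/6194 ≈ -0.00016145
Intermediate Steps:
T(S) = -3
1/(T(-82) - 6191) = 1/(-3 - 6191) = 1/(-6194) = -1/6194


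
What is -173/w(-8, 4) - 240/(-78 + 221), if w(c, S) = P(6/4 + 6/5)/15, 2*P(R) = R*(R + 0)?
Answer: -24797320/34749 ≈ -713.61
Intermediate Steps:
P(R) = R**2/2 (P(R) = (R*(R + 0))/2 = (R*R)/2 = R**2/2)
w(c, S) = 243/1000 (w(c, S) = ((6/4 + 6/5)**2/2)/15 = ((6*(1/4) + 6*(1/5))**2/2)*(1/15) = ((3/2 + 6/5)**2/2)*(1/15) = ((27/10)**2/2)*(1/15) = ((1/2)*(729/100))*(1/15) = (729/200)*(1/15) = 243/1000)
-173/w(-8, 4) - 240/(-78 + 221) = -173/243/1000 - 240/(-78 + 221) = -173*1000/243 - 240/143 = -173000/243 - 240*1/143 = -173000/243 - 240/143 = -24797320/34749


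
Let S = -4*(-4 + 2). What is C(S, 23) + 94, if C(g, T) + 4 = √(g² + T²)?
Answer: 90 + √593 ≈ 114.35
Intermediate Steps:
S = 8 (S = -4*(-2) = 8)
C(g, T) = -4 + √(T² + g²) (C(g, T) = -4 + √(g² + T²) = -4 + √(T² + g²))
C(S, 23) + 94 = (-4 + √(23² + 8²)) + 94 = (-4 + √(529 + 64)) + 94 = (-4 + √593) + 94 = 90 + √593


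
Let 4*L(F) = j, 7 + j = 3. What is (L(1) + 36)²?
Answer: 1225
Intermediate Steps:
j = -4 (j = -7 + 3 = -4)
L(F) = -1 (L(F) = (¼)*(-4) = -1)
(L(1) + 36)² = (-1 + 36)² = 35² = 1225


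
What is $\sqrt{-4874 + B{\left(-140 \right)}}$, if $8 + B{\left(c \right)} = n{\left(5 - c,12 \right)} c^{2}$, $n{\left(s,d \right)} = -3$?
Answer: $i \sqrt{63682} \approx 252.35 i$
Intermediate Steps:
$B{\left(c \right)} = -8 - 3 c^{2}$
$\sqrt{-4874 + B{\left(-140 \right)}} = \sqrt{-4874 - \left(8 + 3 \left(-140\right)^{2}\right)} = \sqrt{-4874 - 58808} = \sqrt{-63682} = i \sqrt{63682}$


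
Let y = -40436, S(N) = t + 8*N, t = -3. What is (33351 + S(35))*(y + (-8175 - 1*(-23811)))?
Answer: -833974400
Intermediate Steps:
S(N) = -3 + 8*N
(33351 + S(35))*(y + (-8175 - 1*(-23811))) = (33351 + (-3 + 8*35))*(-40436 + (-8175 - 1*(-23811))) = (33351 + (-3 + 280))*(-40436 + (-8175 + 23811)) = (33351 + 277)*(-40436 + 15636) = 33628*(-24800) = -833974400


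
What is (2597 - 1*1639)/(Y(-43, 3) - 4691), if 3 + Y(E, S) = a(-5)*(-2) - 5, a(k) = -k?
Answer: -958/4709 ≈ -0.20344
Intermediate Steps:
Y(E, S) = -18 (Y(E, S) = -3 + (-1*(-5)*(-2) - 5) = -3 + (5*(-2) - 5) = -3 + (-10 - 5) = -3 - 15 = -18)
(2597 - 1*1639)/(Y(-43, 3) - 4691) = (2597 - 1*1639)/(-18 - 4691) = (2597 - 1639)/(-4709) = 958*(-1/4709) = -958/4709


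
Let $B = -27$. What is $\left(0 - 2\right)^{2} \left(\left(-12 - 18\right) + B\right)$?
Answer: $-228$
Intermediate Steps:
$\left(0 - 2\right)^{2} \left(\left(-12 - 18\right) + B\right) = \left(0 - 2\right)^{2} \left(\left(-12 - 18\right) - 27\right) = \left(-2\right)^{2} \left(\left(-12 - 18\right) - 27\right) = 4 \left(-30 - 27\right) = 4 \left(-57\right) = -228$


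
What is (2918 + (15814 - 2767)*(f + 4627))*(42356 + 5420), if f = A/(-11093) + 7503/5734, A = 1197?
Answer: 1504182322435302608/521371 ≈ 2.8851e+12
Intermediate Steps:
f = 1251921/1042742 (f = 1197/(-11093) + 7503/5734 = 1197*(-1/11093) + 7503*(1/5734) = -1197/11093 + 123/94 = 1251921/1042742 ≈ 1.2006)
(2918 + (15814 - 2767)*(f + 4627))*(42356 + 5420) = (2918 + (15814 - 2767)*(1251921/1042742 + 4627))*(42356 + 5420) = (2918 + 13047*(4826019155/1042742))*47776 = (2918 + 62965071915285/1042742)*47776 = (62968114636441/1042742)*47776 = 1504182322435302608/521371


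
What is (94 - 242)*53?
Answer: -7844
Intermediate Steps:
(94 - 242)*53 = -148*53 = -7844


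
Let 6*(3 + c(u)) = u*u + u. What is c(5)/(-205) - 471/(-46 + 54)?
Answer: -96571/1640 ≈ -58.885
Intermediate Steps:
c(u) = -3 + u/6 + u²/6 (c(u) = -3 + (u*u + u)/6 = -3 + (u² + u)/6 = -3 + (u + u²)/6 = -3 + (u/6 + u²/6) = -3 + u/6 + u²/6)
c(5)/(-205) - 471/(-46 + 54) = (-3 + (⅙)*5 + (⅙)*5²)/(-205) - 471/(-46 + 54) = (-3 + ⅚ + (⅙)*25)*(-1/205) - 471/8 = (-3 + ⅚ + 25/6)*(-1/205) - 471*⅛ = 2*(-1/205) - 471/8 = -2/205 - 471/8 = -96571/1640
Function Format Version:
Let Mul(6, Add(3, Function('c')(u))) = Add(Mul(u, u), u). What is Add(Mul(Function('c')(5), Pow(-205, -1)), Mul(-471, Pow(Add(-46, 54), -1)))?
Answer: Rational(-96571, 1640) ≈ -58.885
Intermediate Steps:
Function('c')(u) = Add(-3, Mul(Rational(1, 6), u), Mul(Rational(1, 6), Pow(u, 2))) (Function('c')(u) = Add(-3, Mul(Rational(1, 6), Add(Mul(u, u), u))) = Add(-3, Mul(Rational(1, 6), Add(Pow(u, 2), u))) = Add(-3, Mul(Rational(1, 6), Add(u, Pow(u, 2)))) = Add(-3, Add(Mul(Rational(1, 6), u), Mul(Rational(1, 6), Pow(u, 2)))) = Add(-3, Mul(Rational(1, 6), u), Mul(Rational(1, 6), Pow(u, 2))))
Add(Mul(Function('c')(5), Pow(-205, -1)), Mul(-471, Pow(Add(-46, 54), -1))) = Add(Mul(Add(-3, Mul(Rational(1, 6), 5), Mul(Rational(1, 6), Pow(5, 2))), Pow(-205, -1)), Mul(-471, Pow(Add(-46, 54), -1))) = Add(Mul(Add(-3, Rational(5, 6), Mul(Rational(1, 6), 25)), Rational(-1, 205)), Mul(-471, Pow(8, -1))) = Add(Mul(Add(-3, Rational(5, 6), Rational(25, 6)), Rational(-1, 205)), Mul(-471, Rational(1, 8))) = Add(Mul(2, Rational(-1, 205)), Rational(-471, 8)) = Add(Rational(-2, 205), Rational(-471, 8)) = Rational(-96571, 1640)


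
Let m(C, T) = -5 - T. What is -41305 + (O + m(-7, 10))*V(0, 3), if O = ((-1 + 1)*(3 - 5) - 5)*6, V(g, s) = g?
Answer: -41305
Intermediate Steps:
O = -30 (O = (0*(-2) - 5)*6 = (0 - 5)*6 = -5*6 = -30)
-41305 + (O + m(-7, 10))*V(0, 3) = -41305 + (-30 + (-5 - 1*10))*0 = -41305 + (-30 + (-5 - 10))*0 = -41305 + (-30 - 15)*0 = -41305 - 45*0 = -41305 + 0 = -41305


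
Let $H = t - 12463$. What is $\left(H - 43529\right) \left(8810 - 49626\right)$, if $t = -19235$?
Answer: $3070465232$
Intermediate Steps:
$H = -31698$ ($H = -19235 - 12463 = -31698$)
$\left(H - 43529\right) \left(8810 - 49626\right) = \left(-31698 - 43529\right) \left(8810 - 49626\right) = \left(-75227\right) \left(-40816\right) = 3070465232$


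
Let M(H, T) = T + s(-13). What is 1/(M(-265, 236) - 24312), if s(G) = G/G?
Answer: -1/24075 ≈ -4.1537e-5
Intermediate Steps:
s(G) = 1
M(H, T) = 1 + T (M(H, T) = T + 1 = 1 + T)
1/(M(-265, 236) - 24312) = 1/((1 + 236) - 24312) = 1/(237 - 24312) = 1/(-24075) = -1/24075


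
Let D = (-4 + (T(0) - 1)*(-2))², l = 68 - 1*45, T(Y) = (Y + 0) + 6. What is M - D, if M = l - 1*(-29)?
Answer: -144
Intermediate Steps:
T(Y) = 6 + Y (T(Y) = Y + 6 = 6 + Y)
l = 23 (l = 68 - 45 = 23)
M = 52 (M = 23 - 1*(-29) = 23 + 29 = 52)
D = 196 (D = (-4 + ((6 + 0) - 1)*(-2))² = (-4 + (6 - 1)*(-2))² = (-4 + 5*(-2))² = (-4 - 10)² = (-14)² = 196)
M - D = 52 - 1*196 = 52 - 196 = -144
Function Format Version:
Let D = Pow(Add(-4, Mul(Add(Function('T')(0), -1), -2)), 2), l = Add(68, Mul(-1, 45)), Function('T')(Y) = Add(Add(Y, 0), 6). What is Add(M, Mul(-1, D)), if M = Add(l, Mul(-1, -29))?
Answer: -144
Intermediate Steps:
Function('T')(Y) = Add(6, Y) (Function('T')(Y) = Add(Y, 6) = Add(6, Y))
l = 23 (l = Add(68, -45) = 23)
M = 52 (M = Add(23, Mul(-1, -29)) = Add(23, 29) = 52)
D = 196 (D = Pow(Add(-4, Mul(Add(Add(6, 0), -1), -2)), 2) = Pow(Add(-4, Mul(Add(6, -1), -2)), 2) = Pow(Add(-4, Mul(5, -2)), 2) = Pow(Add(-4, -10), 2) = Pow(-14, 2) = 196)
Add(M, Mul(-1, D)) = Add(52, Mul(-1, 196)) = Add(52, -196) = -144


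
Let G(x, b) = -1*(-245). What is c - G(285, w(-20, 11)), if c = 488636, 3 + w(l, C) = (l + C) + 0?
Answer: 488391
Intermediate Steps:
w(l, C) = -3 + C + l (w(l, C) = -3 + ((l + C) + 0) = -3 + ((C + l) + 0) = -3 + (C + l) = -3 + C + l)
G(x, b) = 245
c - G(285, w(-20, 11)) = 488636 - 1*245 = 488636 - 245 = 488391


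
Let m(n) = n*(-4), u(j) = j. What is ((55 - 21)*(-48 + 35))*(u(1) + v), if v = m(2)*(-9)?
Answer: -32266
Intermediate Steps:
m(n) = -4*n
v = 72 (v = -4*2*(-9) = -8*(-9) = 72)
((55 - 21)*(-48 + 35))*(u(1) + v) = ((55 - 21)*(-48 + 35))*(1 + 72) = (34*(-13))*73 = -442*73 = -32266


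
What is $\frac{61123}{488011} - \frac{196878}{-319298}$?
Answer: $\frac{57797540656}{77910468139} \approx 0.74185$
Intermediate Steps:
$\frac{61123}{488011} - \frac{196878}{-319298} = 61123 \cdot \frac{1}{488011} - - \frac{98439}{159649} = \frac{61123}{488011} + \frac{98439}{159649} = \frac{57797540656}{77910468139}$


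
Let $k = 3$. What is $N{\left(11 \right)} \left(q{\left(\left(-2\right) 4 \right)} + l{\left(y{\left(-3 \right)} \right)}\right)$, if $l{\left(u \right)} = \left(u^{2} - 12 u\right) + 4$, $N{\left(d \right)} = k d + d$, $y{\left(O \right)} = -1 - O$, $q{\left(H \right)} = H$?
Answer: $-1056$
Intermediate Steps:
$N{\left(d \right)} = 4 d$ ($N{\left(d \right)} = 3 d + d = 4 d$)
$l{\left(u \right)} = 4 + u^{2} - 12 u$
$N{\left(11 \right)} \left(q{\left(\left(-2\right) 4 \right)} + l{\left(y{\left(-3 \right)} \right)}\right) = 4 \cdot 11 \left(\left(-2\right) 4 + \left(4 + \left(-1 - -3\right)^{2} - 12 \left(-1 - -3\right)\right)\right) = 44 \left(-8 + \left(4 + \left(-1 + 3\right)^{2} - 12 \left(-1 + 3\right)\right)\right) = 44 \left(-8 + \left(4 + 2^{2} - 24\right)\right) = 44 \left(-8 + \left(4 + 4 - 24\right)\right) = 44 \left(-8 - 16\right) = 44 \left(-24\right) = -1056$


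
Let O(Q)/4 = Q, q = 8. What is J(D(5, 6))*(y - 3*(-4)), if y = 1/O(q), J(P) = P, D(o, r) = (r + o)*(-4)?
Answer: -4235/8 ≈ -529.38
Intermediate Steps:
O(Q) = 4*Q
D(o, r) = -4*o - 4*r (D(o, r) = (o + r)*(-4) = -4*o - 4*r)
y = 1/32 (y = 1/(4*8) = 1/32 ≈ 0.031250)
J(D(5, 6))*(y - 3*(-4)) = (-4*5 - 4*6)*(1/32 - 3*(-4)) = (-20 - 24)*(1/32 + 12) = -44*385/32 = -4235/8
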